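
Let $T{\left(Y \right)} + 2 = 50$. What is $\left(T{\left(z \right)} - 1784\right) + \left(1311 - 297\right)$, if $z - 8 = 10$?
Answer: $-722$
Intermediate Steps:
$z = 18$ ($z = 8 + 10 = 18$)
$T{\left(Y \right)} = 48$ ($T{\left(Y \right)} = -2 + 50 = 48$)
$\left(T{\left(z \right)} - 1784\right) + \left(1311 - 297\right) = \left(48 - 1784\right) + \left(1311 - 297\right) = -1736 + 1014 = -722$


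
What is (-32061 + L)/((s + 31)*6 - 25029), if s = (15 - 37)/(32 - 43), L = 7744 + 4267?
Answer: 20050/24831 ≈ 0.80746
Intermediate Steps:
L = 12011
s = 2 (s = -22/(-11) = -22*(-1/11) = 2)
(-32061 + L)/((s + 31)*6 - 25029) = (-32061 + 12011)/((2 + 31)*6 - 25029) = -20050/(33*6 - 25029) = -20050/(198 - 25029) = -20050/(-24831) = -20050*(-1/24831) = 20050/24831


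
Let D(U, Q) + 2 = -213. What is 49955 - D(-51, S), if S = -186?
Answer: 50170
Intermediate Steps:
D(U, Q) = -215 (D(U, Q) = -2 - 213 = -215)
49955 - D(-51, S) = 49955 - 1*(-215) = 49955 + 215 = 50170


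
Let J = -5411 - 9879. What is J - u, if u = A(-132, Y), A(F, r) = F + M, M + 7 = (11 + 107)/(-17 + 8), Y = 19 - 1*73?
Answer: -136241/9 ≈ -15138.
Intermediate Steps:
Y = -54 (Y = 19 - 73 = -54)
M = -181/9 (M = -7 + (11 + 107)/(-17 + 8) = -7 + 118/(-9) = -7 + 118*(-1/9) = -7 - 118/9 = -181/9 ≈ -20.111)
A(F, r) = -181/9 + F (A(F, r) = F - 181/9 = -181/9 + F)
J = -15290
u = -1369/9 (u = -181/9 - 132 = -1369/9 ≈ -152.11)
J - u = -15290 - 1*(-1369/9) = -15290 + 1369/9 = -136241/9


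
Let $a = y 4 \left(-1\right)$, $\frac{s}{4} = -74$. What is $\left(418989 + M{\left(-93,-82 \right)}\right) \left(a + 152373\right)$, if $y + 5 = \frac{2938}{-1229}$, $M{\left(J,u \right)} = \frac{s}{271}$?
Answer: $\frac{21267426055092527}{333059} \approx 6.3855 \cdot 10^{10}$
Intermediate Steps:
$s = -296$ ($s = 4 \left(-74\right) = -296$)
$M{\left(J,u \right)} = - \frac{296}{271}$
$y = - \frac{9083}{1229}$ ($y = -5 + \frac{2938}{-1229} = -5 + 2938 \left(- \frac{1}{1229}\right) = -5 - \frac{2938}{1229} = - \frac{9083}{1229} \approx -7.3906$)
$a = \frac{36332}{1229}$ ($a = - \frac{9083 \cdot 4 \left(-1\right)}{1229} = \left(- \frac{9083}{1229}\right) \left(-4\right) = \frac{36332}{1229} \approx 29.562$)
$\left(418989 + M{\left(-93,-82 \right)}\right) \left(a + 152373\right) = \left(418989 - \frac{296}{271}\right) \left(\frac{36332}{1229} + 152373\right) = \frac{113545723}{271} \cdot \frac{187302749}{1229} = \frac{21267426055092527}{333059}$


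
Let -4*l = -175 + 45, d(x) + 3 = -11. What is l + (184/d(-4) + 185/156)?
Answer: 22433/1092 ≈ 20.543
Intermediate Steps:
d(x) = -14 (d(x) = -3 - 11 = -14)
l = 65/2 (l = -(-175 + 45)/4 = -¼*(-130) = 65/2 ≈ 32.500)
l + (184/d(-4) + 185/156) = 65/2 + (184/(-14) + 185/156) = 65/2 + (184*(-1/14) + 185*(1/156)) = 65/2 + (-92/7 + 185/156) = 65/2 - 13057/1092 = 22433/1092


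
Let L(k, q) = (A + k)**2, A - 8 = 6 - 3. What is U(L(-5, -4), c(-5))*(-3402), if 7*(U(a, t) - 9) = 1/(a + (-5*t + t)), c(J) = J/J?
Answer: -490131/16 ≈ -30633.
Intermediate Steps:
A = 11 (A = 8 + (6 - 3) = 8 + 3 = 11)
c(J) = 1
L(k, q) = (11 + k)**2
U(a, t) = 9 + 1/(7*(a - 4*t)) (U(a, t) = 9 + 1/(7*(a + (-5*t + t))) = 9 + 1/(7*(a - 4*t)))
U(L(-5, -4), c(-5))*(-3402) = ((1 - 252*1 + 63*(11 - 5)**2)/(7*((11 - 5)**2 - 4*1)))*(-3402) = ((1 - 252 + 63*6**2)/(7*(6**2 - 4)))*(-3402) = ((1 - 252 + 63*36)/(7*(36 - 4)))*(-3402) = ((1/7)*(1 - 252 + 2268)/32)*(-3402) = ((1/7)*(1/32)*2017)*(-3402) = (2017/224)*(-3402) = -490131/16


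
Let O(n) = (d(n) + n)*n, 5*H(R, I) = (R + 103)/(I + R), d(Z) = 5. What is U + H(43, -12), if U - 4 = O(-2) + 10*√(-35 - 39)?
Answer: -164/155 + 10*I*√74 ≈ -1.0581 + 86.023*I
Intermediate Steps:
H(R, I) = (103 + R)/(5*(I + R)) (H(R, I) = ((R + 103)/(I + R))/5 = ((103 + R)/(I + R))/5 = (103 + R)/(5*(I + R)))
O(n) = n*(5 + n) (O(n) = (5 + n)*n = n*(5 + n))
U = -2 + 10*I*√74 (U = 4 + (-2*(5 - 2) + 10*√(-35 - 39)) = 4 + (-2*3 + 10*√(-74)) = 4 + (-6 + 10*(I*√74)) = 4 + (-6 + 10*I*√74) = -2 + 10*I*√74 ≈ -2.0 + 86.023*I)
U + H(43, -12) = (-2 + 10*I*√74) + (103 + 43)/(5*(-12 + 43)) = (-2 + 10*I*√74) + (⅕)*146/31 = (-2 + 10*I*√74) + (⅕)*(1/31)*146 = (-2 + 10*I*√74) + 146/155 = -164/155 + 10*I*√74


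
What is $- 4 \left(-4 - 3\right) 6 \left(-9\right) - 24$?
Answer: $-1536$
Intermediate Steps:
$- 4 \left(-4 - 3\right) 6 \left(-9\right) - 24 = \left(-4\right) \left(-7\right) 6 \left(-9\right) - 24 = 28 \cdot 6 \left(-9\right) - 24 = 168 \left(-9\right) - 24 = -1512 - 24 = -1536$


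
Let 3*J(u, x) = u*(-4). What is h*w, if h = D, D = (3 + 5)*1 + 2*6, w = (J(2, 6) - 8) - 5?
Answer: -940/3 ≈ -313.33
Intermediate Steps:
J(u, x) = -4*u/3 (J(u, x) = (u*(-4))/3 = (-4*u)/3 = -4*u/3)
w = -47/3 (w = (-4/3*2 - 8) - 5 = (-8/3 - 8) - 5 = -32/3 - 5 = -47/3 ≈ -15.667)
D = 20 (D = 8*1 + 12 = 8 + 12 = 20)
h = 20
h*w = 20*(-47/3) = -940/3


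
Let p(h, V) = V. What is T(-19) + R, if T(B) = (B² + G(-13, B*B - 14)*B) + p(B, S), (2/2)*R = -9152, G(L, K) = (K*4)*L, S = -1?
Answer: 334044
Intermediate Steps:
G(L, K) = 4*K*L (G(L, K) = (4*K)*L = 4*K*L)
R = -9152
T(B) = -1 + B² + B*(728 - 52*B²) (T(B) = (B² + (4*(B*B - 14)*(-13))*B) - 1 = (B² + (4*(B² - 14)*(-13))*B) - 1 = (B² + (4*(-14 + B²)*(-13))*B) - 1 = (B² + (728 - 52*B²)*B) - 1 = (B² + B*(728 - 52*B²)) - 1 = -1 + B² + B*(728 - 52*B²))
T(-19) + R = (-1 + (-19)² + 52*(-19)*(14 - 1*(-19)²)) - 9152 = (-1 + 361 + 52*(-19)*(14 - 1*361)) - 9152 = (-1 + 361 + 52*(-19)*(14 - 361)) - 9152 = (-1 + 361 + 52*(-19)*(-347)) - 9152 = (-1 + 361 + 342836) - 9152 = 343196 - 9152 = 334044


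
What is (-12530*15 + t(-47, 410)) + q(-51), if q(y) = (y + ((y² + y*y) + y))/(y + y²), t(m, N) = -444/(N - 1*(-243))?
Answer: -122730488/653 ≈ -1.8795e+5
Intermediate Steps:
t(m, N) = -444/(243 + N) (t(m, N) = -444/(N + 243) = -444/(243 + N))
q(y) = (2*y + 2*y²)/(y + y²) (q(y) = (y + ((y² + y²) + y))/(y + y²) = (y + (2*y² + y))/(y + y²) = (y + (y + 2*y²))/(y + y²) = (2*y + 2*y²)/(y + y²))
(-12530*15 + t(-47, 410)) + q(-51) = (-12530*15 - 444/(243 + 410)) + 2 = (-187950 - 444/653) + 2 = -122731794/653 + 2 = -122730488/653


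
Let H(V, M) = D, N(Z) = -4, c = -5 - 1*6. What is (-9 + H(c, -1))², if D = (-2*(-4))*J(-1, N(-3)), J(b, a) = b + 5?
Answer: 529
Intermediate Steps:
c = -11 (c = -5 - 6 = -11)
J(b, a) = 5 + b
D = 32 (D = (-2*(-4))*(5 - 1) = 8*4 = 32)
H(V, M) = 32
(-9 + H(c, -1))² = (-9 + 32)² = 23² = 529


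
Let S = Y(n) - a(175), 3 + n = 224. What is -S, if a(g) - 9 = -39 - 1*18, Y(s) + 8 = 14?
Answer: -54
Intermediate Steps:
n = 221 (n = -3 + 224 = 221)
Y(s) = 6 (Y(s) = -8 + 14 = 6)
a(g) = -48 (a(g) = 9 + (-39 - 1*18) = 9 + (-39 - 18) = 9 - 57 = -48)
S = 54 (S = 6 - 1*(-48) = 6 + 48 = 54)
-S = -1*54 = -54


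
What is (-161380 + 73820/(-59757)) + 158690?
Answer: -160820150/59757 ≈ -2691.2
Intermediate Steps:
(-161380 + 73820/(-59757)) + 158690 = (-161380 + 73820*(-1/59757)) + 158690 = (-161380 - 73820/59757) + 158690 = -9643658480/59757 + 158690 = -160820150/59757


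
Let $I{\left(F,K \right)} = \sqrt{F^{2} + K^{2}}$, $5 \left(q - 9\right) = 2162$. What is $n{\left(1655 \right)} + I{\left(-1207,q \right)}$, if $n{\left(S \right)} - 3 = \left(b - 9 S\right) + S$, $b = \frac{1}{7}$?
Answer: $- \frac{92658}{7} + \frac{\sqrt{41292074}}{5} \approx -11952.0$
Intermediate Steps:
$q = \frac{2207}{5}$ ($q = 9 + \frac{1}{5} \cdot 2162 = 9 + \frac{2162}{5} = \frac{2207}{5} \approx 441.4$)
$b = \frac{1}{7} \approx 0.14286$
$n{\left(S \right)} = \frac{22}{7} - 8 S$ ($n{\left(S \right)} = 3 - \left(- \frac{1}{7} + 8 S\right) = \frac{22}{7} - 8 S$)
$n{\left(1655 \right)} + I{\left(-1207,q \right)} = \left(\frac{22}{7} - 13240\right) + \sqrt{\left(-1207\right)^{2} + \left(\frac{2207}{5}\right)^{2}} = \left(\frac{22}{7} - 13240\right) + \sqrt{1456849 + \frac{4870849}{25}} = - \frac{92658}{7} + \sqrt{\frac{41292074}{25}} = - \frac{92658}{7} + \frac{\sqrt{41292074}}{5}$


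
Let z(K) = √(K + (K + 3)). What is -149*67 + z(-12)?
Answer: -9983 + I*√21 ≈ -9983.0 + 4.5826*I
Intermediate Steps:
z(K) = √(3 + 2*K) (z(K) = √(K + (3 + K)) = √(3 + 2*K))
-149*67 + z(-12) = -149*67 + √(3 + 2*(-12)) = -9983 + √(3 - 24) = -9983 + √(-21) = -9983 + I*√21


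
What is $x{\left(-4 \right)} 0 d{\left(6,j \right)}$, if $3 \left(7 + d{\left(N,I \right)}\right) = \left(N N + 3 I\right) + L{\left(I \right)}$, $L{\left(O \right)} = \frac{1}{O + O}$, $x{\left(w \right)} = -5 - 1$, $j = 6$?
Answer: $0$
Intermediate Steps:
$x{\left(w \right)} = -6$ ($x{\left(w \right)} = -5 - 1 = -6$)
$L{\left(O \right)} = \frac{1}{2 O}$
$d{\left(N,I \right)} = -7 + I + \frac{N^{2}}{3} + \frac{1}{6 I}$ ($d{\left(N,I \right)} = -7 + \frac{\left(N N + 3 I\right) + \frac{1}{2 I}}{3} = -7 + \frac{\left(N^{2} + 3 I\right) + \frac{1}{2 I}}{3} = -7 + \frac{N^{2} + \frac{1}{2 I} + 3 I}{3} = -7 + \left(I + \frac{N^{2}}{3} + \frac{1}{6 I}\right) = -7 + I + \frac{N^{2}}{3} + \frac{1}{6 I}$)
$x{\left(-4 \right)} 0 d{\left(6,j \right)} = \left(-6\right) 0 \left(-7 + 6 + \frac{6^{2}}{3} + \frac{1}{6 \cdot 6}\right) = 0 \left(-7 + 6 + \frac{1}{3} \cdot 36 + \frac{1}{6} \cdot \frac{1}{6}\right) = 0 \left(-7 + 6 + 12 + \frac{1}{36}\right) = 0 \cdot \frac{397}{36} = 0$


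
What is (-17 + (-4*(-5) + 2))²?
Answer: 25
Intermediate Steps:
(-17 + (-4*(-5) + 2))² = (-17 + (20 + 2))² = (-17 + 22)² = 5² = 25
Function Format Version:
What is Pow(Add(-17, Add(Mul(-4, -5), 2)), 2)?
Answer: 25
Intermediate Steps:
Pow(Add(-17, Add(Mul(-4, -5), 2)), 2) = Pow(Add(-17, Add(20, 2)), 2) = Pow(Add(-17, 22), 2) = Pow(5, 2) = 25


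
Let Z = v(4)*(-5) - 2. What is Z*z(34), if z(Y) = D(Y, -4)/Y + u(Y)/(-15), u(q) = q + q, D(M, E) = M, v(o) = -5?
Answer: -1219/15 ≈ -81.267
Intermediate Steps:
u(q) = 2*q
z(Y) = 1 - 2*Y/15 (z(Y) = Y/Y + (2*Y)/(-15) = 1 + (2*Y)*(-1/15) = 1 - 2*Y/15)
Z = 23 (Z = -5*(-5) - 2 = 25 - 2 = 23)
Z*z(34) = 23*(1 - 2/15*34) = 23*(1 - 68/15) = 23*(-53/15) = -1219/15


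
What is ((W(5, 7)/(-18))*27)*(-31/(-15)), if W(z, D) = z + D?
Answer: -186/5 ≈ -37.200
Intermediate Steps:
W(z, D) = D + z
((W(5, 7)/(-18))*27)*(-31/(-15)) = (((7 + 5)/(-18))*27)*(-31/(-15)) = ((12*(-1/18))*27)*(-31*(-1/15)) = -2/3*27*(31/15) = -18*31/15 = -186/5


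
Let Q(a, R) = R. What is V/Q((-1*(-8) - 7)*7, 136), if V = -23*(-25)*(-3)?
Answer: -1725/136 ≈ -12.684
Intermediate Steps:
V = -1725 (V = 575*(-3) = -1725)
V/Q((-1*(-8) - 7)*7, 136) = -1725/136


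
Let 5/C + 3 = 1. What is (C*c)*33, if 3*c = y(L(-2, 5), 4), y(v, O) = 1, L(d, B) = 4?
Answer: -55/2 ≈ -27.500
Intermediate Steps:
C = -5/2 (C = 5/(-3 + 1) = 5/(-2) = 5*(-1/2) = -5/2 ≈ -2.5000)
c = 1/3 (c = (1/3)*1 = 1/3 ≈ 0.33333)
(C*c)*33 = -5/2*1/3*33 = -5/6*33 = -55/2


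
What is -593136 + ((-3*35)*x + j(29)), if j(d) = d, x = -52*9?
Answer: -543967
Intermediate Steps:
x = -468
-593136 + ((-3*35)*x + j(29)) = -593136 + (-3*35*(-468) + 29) = -593136 + (-105*(-468) + 29) = -593136 + (49140 + 29) = -593136 + 49169 = -543967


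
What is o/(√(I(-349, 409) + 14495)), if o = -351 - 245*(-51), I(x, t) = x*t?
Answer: -6072*I*√128246/64123 ≈ -33.911*I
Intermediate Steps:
I(x, t) = t*x
o = 12144 (o = -351 + 12495 = 12144)
o/(√(I(-349, 409) + 14495)) = 12144/(√(409*(-349) + 14495)) = 12144/(√(-142741 + 14495)) = 12144/(√(-128246)) = 12144/((I*√128246)) = 12144*(-I*√128246/128246) = -6072*I*√128246/64123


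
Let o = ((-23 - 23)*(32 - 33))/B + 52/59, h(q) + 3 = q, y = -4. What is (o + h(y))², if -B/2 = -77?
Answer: 699073600/20638849 ≈ 33.872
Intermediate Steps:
B = 154 (B = -2*(-77) = 154)
h(q) = -3 + q
o = 5361/4543 (o = ((-23 - 23)*(32 - 33))/154 + 52/59 = -46*(-1)*(1/154) + 52*(1/59) = 46*(1/154) + 52/59 = 23/77 + 52/59 = 5361/4543 ≈ 1.1801)
(o + h(y))² = (5361/4543 + (-3 - 4))² = (5361/4543 - 7)² = (-26440/4543)² = 699073600/20638849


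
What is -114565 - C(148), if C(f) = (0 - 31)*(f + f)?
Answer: -105389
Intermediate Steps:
C(f) = -62*f
-114565 - C(148) = -114565 - (-62)*148 = -114565 - 1*(-9176) = -114565 + 9176 = -105389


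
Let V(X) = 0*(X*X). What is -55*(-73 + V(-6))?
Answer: 4015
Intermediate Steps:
V(X) = 0 (V(X) = 0*X² = 0)
-55*(-73 + V(-6)) = -55*(-73 + 0) = -55*(-73) = 4015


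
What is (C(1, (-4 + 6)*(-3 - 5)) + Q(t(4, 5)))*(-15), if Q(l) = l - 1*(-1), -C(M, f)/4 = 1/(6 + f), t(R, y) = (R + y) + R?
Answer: -216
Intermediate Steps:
t(R, y) = y + 2*R
C(M, f) = -4/(6 + f)
Q(l) = 1 + l (Q(l) = l + 1 = 1 + l)
(C(1, (-4 + 6)*(-3 - 5)) + Q(t(4, 5)))*(-15) = (-4/(6 + (-4 + 6)*(-3 - 5)) + (1 + (5 + 2*4)))*(-15) = (-4/(6 + 2*(-8)) + (1 + (5 + 8)))*(-15) = (-4/(6 - 16) + (1 + 13))*(-15) = (-4/(-10) + 14)*(-15) = (-4*(-1/10) + 14)*(-15) = (2/5 + 14)*(-15) = (72/5)*(-15) = -216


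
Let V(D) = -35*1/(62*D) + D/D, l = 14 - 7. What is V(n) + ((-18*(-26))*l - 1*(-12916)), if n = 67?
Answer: 67265687/4154 ≈ 16193.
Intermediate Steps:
l = 7
V(D) = 1 - 35/(62*D) (V(D) = -35/(62*D) + 1 = 1 - 35/(62*D))
V(n) + ((-18*(-26))*l - 1*(-12916)) = (-35/62 + 67)/67 + (-18*(-26)*7 - 1*(-12916)) = (1/67)*(4119/62) + (468*7 + 12916) = 4119/4154 + (3276 + 12916) = 4119/4154 + 16192 = 67265687/4154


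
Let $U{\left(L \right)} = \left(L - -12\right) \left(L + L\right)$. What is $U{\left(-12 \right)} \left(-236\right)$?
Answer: $0$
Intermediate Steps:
$U{\left(L \right)} = 2 L \left(12 + L\right)$ ($U{\left(L \right)} = \left(L + 12\right) 2 L = \left(12 + L\right) 2 L = 2 L \left(12 + L\right)$)
$U{\left(-12 \right)} \left(-236\right) = 2 \left(-12\right) \left(12 - 12\right) \left(-236\right) = 2 \left(-12\right) 0 \left(-236\right) = 0 \left(-236\right) = 0$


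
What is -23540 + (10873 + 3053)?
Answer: -9614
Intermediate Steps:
-23540 + (10873 + 3053) = -23540 + 13926 = -9614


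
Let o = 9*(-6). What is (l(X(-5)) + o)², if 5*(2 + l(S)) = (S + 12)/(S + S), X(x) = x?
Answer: 7879249/2500 ≈ 3151.7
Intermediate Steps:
l(S) = -2 + (12 + S)/(10*S) (l(S) = -2 + ((S + 12)/(S + S))/5 = -2 + ((12 + S)/((2*S)))/5 = -2 + ((12 + S)*(1/(2*S)))/5 = -2 + ((12 + S)/(2*S))/5 = -2 + (12 + S)/(10*S))
o = -54
(l(X(-5)) + o)² = ((⅒)*(12 - 19*(-5))/(-5) - 54)² = ((⅒)*(-⅕)*(12 + 95) - 54)² = ((⅒)*(-⅕)*107 - 54)² = (-107/50 - 54)² = (-2807/50)² = 7879249/2500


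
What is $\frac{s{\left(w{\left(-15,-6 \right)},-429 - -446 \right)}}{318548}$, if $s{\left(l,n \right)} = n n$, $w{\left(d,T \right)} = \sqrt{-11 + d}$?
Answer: $\frac{289}{318548} \approx 0.00090724$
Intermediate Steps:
$s{\left(l,n \right)} = n^{2}$
$\frac{s{\left(w{\left(-15,-6 \right)},-429 - -446 \right)}}{318548} = \frac{\left(-429 - -446\right)^{2}}{318548} = \left(-429 + 446\right)^{2} \cdot \frac{1}{318548} = 17^{2} \cdot \frac{1}{318548} = 289 \cdot \frac{1}{318548} = \frac{289}{318548}$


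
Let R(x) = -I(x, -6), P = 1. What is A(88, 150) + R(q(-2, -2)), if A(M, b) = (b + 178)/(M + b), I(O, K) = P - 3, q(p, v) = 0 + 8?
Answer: 402/119 ≈ 3.3782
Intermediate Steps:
q(p, v) = 8
I(O, K) = -2 (I(O, K) = 1 - 3 = -2)
R(x) = 2 (R(x) = -1*(-2) = 2)
A(M, b) = (178 + b)/(M + b)
A(88, 150) + R(q(-2, -2)) = (178 + 150)/(88 + 150) + 2 = 328/238 + 2 = (1/238)*328 + 2 = 164/119 + 2 = 402/119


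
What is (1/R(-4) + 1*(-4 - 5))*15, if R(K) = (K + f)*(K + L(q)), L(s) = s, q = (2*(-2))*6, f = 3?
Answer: -3765/28 ≈ -134.46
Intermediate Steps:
q = -24 (q = -4*6 = -24)
R(K) = (-24 + K)*(3 + K) (R(K) = (K + 3)*(K - 24) = (3 + K)*(-24 + K) = (-24 + K)*(3 + K))
(1/R(-4) + 1*(-4 - 5))*15 = (1/(-72 + (-4)² - 21*(-4)) + 1*(-4 - 5))*15 = (1/(-72 + 16 + 84) + 1*(-9))*15 = (1/28 - 9)*15 = -251/28*15 = -3765/28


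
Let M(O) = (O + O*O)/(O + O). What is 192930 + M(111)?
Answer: 192986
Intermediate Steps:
M(O) = (O + O**2)/(2*O) (M(O) = (O + O**2)/((2*O)) = (O + O**2)*(1/(2*O)) = (O + O**2)/(2*O))
192930 + M(111) = 192930 + (1/2 + (1/2)*111) = 192930 + (1/2 + 111/2) = 192930 + 56 = 192986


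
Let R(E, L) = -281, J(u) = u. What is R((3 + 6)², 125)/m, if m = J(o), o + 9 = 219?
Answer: -281/210 ≈ -1.3381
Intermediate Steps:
o = 210 (o = -9 + 219 = 210)
m = 210
R((3 + 6)², 125)/m = -281/210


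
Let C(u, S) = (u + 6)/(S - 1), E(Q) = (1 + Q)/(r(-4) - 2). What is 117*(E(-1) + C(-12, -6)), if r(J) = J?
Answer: 702/7 ≈ 100.29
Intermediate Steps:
E(Q) = -1/6 - Q/6 (E(Q) = (1 + Q)/(-4 - 2) = (1 + Q)/(-6) = (1 + Q)*(-1/6) = -1/6 - Q/6)
C(u, S) = (6 + u)/(-1 + S)
117*(E(-1) + C(-12, -6)) = 117*((-1/6 - 1/6*(-1)) + (6 - 12)/(-1 - 6)) = 117*((-1/6 + 1/6) - 6/(-7)) = 117*(0 - 1/7*(-6)) = 117*(0 + 6/7) = 117*(6/7) = 702/7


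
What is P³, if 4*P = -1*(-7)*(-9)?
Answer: -250047/64 ≈ -3907.0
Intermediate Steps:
P = -63/4 (P = (-1*(-7)*(-9))/4 = (7*(-9))/4 = (¼)*(-63) = -63/4 ≈ -15.750)
P³ = (-63/4)³ = -250047/64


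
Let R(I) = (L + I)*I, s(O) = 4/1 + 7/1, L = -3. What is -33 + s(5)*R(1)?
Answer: -55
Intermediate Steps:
s(O) = 11 (s(O) = 4*1 + 7*1 = 4 + 7 = 11)
R(I) = I*(-3 + I) (R(I) = (-3 + I)*I = I*(-3 + I))
-33 + s(5)*R(1) = -33 + 11*(1*(-3 + 1)) = -33 + 11*(1*(-2)) = -33 + 11*(-2) = -33 - 22 = -55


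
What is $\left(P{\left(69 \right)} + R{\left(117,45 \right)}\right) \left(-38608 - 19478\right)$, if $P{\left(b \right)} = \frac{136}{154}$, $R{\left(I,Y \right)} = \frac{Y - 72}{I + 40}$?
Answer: $- \frac{71337906}{1727} \approx -41307.0$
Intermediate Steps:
$R{\left(I,Y \right)} = \frac{-72 + Y}{40 + I}$
$P{\left(b \right)} = \frac{68}{77}$ ($P{\left(b \right)} = 136 \cdot \frac{1}{154} = \frac{68}{77}$)
$\left(P{\left(69 \right)} + R{\left(117,45 \right)}\right) \left(-38608 - 19478\right) = \left(\frac{68}{77} + \frac{-72 + 45}{40 + 117}\right) \left(-38608 - 19478\right) = \left(\frac{68}{77} + \frac{1}{157} \left(-27\right)\right) \left(-58086\right) = \left(\frac{68}{77} - \frac{27}{157}\right) \left(-58086\right) = \frac{8597}{12089} \left(-58086\right) = - \frac{71337906}{1727}$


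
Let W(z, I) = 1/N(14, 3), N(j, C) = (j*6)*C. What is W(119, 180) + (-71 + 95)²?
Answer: 145153/252 ≈ 576.00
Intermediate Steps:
N(j, C) = 6*C*j (N(j, C) = (6*j)*C = 6*C*j)
W(z, I) = 1/252 (W(z, I) = 1/(6*3*14) = 1/252)
W(119, 180) + (-71 + 95)² = 1/252 + (-71 + 95)² = 1/252 + 24² = 1/252 + 576 = 145153/252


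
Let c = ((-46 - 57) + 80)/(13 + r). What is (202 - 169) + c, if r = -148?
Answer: 4478/135 ≈ 33.170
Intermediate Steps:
c = 23/135 (c = ((-46 - 57) + 80)/(13 - 148) = (-103 + 80)/(-135) = -23*(-1/135) = 23/135 ≈ 0.17037)
(202 - 169) + c = (202 - 169) + 23/135 = 33 + 23/135 = 4478/135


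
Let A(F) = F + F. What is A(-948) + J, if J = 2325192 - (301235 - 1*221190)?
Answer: 2243251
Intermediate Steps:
A(F) = 2*F
J = 2245147 (J = 2325192 - (301235 - 221190) = 2325192 - 1*80045 = 2325192 - 80045 = 2245147)
A(-948) + J = 2*(-948) + 2245147 = -1896 + 2245147 = 2243251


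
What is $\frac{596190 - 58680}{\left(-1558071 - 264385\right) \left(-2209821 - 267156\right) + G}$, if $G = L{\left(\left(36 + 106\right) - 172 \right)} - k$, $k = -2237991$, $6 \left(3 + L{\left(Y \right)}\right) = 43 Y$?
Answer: $\frac{107502}{902836766657} \approx 1.1907 \cdot 10^{-7}$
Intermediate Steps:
$L{\left(Y \right)} = -3 + \frac{43 Y}{6}$
$G = 2237773$ ($G = \left(-3 + \frac{43 \left(\left(36 + 106\right) - 172\right)}{6}\right) - -2237991 = \left(-3 + \frac{43 \left(142 - 172\right)}{6}\right) + 2237991 = \left(-3 + \frac{43}{6} \left(-30\right)\right) + 2237991 = \left(-3 - 215\right) + 2237991 = -218 + 2237991 = 2237773$)
$\frac{596190 - 58680}{\left(-1558071 - 264385\right) \left(-2209821 - 267156\right) + G} = \frac{596190 - 58680}{\left(-1558071 - 264385\right) \left(-2209821 - 267156\right) + 2237773} = \frac{537510}{\left(-1822456\right) \left(-2476977\right) + 2237773} = \frac{537510}{4514181595512 + 2237773} = \frac{537510}{4514183833285} = 537510 \cdot \frac{1}{4514183833285} = \frac{107502}{902836766657}$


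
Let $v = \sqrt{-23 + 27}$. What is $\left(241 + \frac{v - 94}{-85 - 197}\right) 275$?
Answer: $\frac{9357425}{141} \approx 66365.0$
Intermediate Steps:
$v = 2$ ($v = \sqrt{4} = 2$)
$\left(241 + \frac{v - 94}{-85 - 197}\right) 275 = \left(241 + \frac{2 - 94}{-85 - 197}\right) 275 = \left(241 - \frac{92}{-282}\right) 275 = \left(241 - - \frac{46}{141}\right) 275 = \left(241 + \frac{46}{141}\right) 275 = \frac{34027}{141} \cdot 275 = \frac{9357425}{141}$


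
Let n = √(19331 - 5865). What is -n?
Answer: -√13466 ≈ -116.04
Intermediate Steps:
n = √13466 ≈ 116.04
-n = -√13466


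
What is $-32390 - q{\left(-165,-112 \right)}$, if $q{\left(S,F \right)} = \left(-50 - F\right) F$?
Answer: $-25446$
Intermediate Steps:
$q{\left(S,F \right)} = F \left(-50 - F\right)$
$-32390 - q{\left(-165,-112 \right)} = -32390 - \left(-1\right) \left(-112\right) \left(50 - 112\right) = -32390 - \left(-1\right) \left(-112\right) \left(-62\right) = -32390 - -6944 = -32390 + 6944 = -25446$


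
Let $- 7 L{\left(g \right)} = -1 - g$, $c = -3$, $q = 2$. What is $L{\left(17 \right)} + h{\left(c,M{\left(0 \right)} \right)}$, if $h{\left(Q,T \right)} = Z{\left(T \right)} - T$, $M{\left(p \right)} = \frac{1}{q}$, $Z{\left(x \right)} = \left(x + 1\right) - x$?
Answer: $\frac{43}{14} \approx 3.0714$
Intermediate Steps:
$Z{\left(x \right)} = 1$ ($Z{\left(x \right)} = \left(1 + x\right) - x = 1$)
$L{\left(g \right)} = \frac{1}{7} + \frac{g}{7}$ ($L{\left(g \right)} = - \frac{-1 - g}{7} = \frac{1}{7} + \frac{g}{7}$)
$M{\left(p \right)} = \frac{1}{2}$
$h{\left(Q,T \right)} = 1 - T$
$L{\left(17 \right)} + h{\left(c,M{\left(0 \right)} \right)} = \left(\frac{1}{7} + \frac{1}{7} \cdot 17\right) + \left(1 - \frac{1}{2}\right) = \left(\frac{1}{7} + \frac{17}{7}\right) + \left(1 - \frac{1}{2}\right) = \frac{18}{7} + \frac{1}{2} = \frac{43}{14}$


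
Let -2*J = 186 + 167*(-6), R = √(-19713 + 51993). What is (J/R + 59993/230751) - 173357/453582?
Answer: -157908101/1292154322 + 34*√8070/1345 ≈ 2.1487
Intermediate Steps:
R = 2*√8070 (R = √32280 = 2*√8070 ≈ 179.67)
J = 408 (J = -(186 + 167*(-6))/2 = -(186 - 1002)/2 = -½*(-816) = 408)
(J/R + 59993/230751) - 173357/453582 = (408/((2*√8070)) + 59993/230751) - 173357/453582 = (408*(√8070/16140) + 59993*(1/230751)) - 173357/453582 = (34*√8070/1345 + 59993/230751) - 1*173357/453582 = (59993/230751 + 34*√8070/1345) - 173357/453582 = -157908101/1292154322 + 34*√8070/1345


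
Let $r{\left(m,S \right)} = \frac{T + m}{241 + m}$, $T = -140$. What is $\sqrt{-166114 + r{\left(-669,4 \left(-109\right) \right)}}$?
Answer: $\frac{i \sqrt{7607270181}}{214} \approx 407.57 i$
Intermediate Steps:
$r{\left(m,S \right)} = \frac{-140 + m}{241 + m}$
$\sqrt{-166114 + r{\left(-669,4 \left(-109\right) \right)}} = \sqrt{-166114 + \frac{-140 - 669}{241 - 669}} = \sqrt{-166114 + \frac{1}{-428} \left(-809\right)} = \sqrt{-166114 - - \frac{809}{428}} = \sqrt{-166114 + \frac{809}{428}} = \sqrt{- \frac{71095983}{428}} = \frac{i \sqrt{7607270181}}{214}$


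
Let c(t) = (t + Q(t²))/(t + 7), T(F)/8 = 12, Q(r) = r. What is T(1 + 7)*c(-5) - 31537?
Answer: -30577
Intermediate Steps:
T(F) = 96 (T(F) = 8*12 = 96)
c(t) = (t + t²)/(7 + t) (c(t) = (t + t²)/(t + 7) = (t + t²)/(7 + t))
T(1 + 7)*c(-5) - 31537 = 96*(-5*(1 - 5)/(7 - 5)) - 31537 = 96*(-5*(-4)/2) - 31537 = 96*(-5*½*(-4)) - 31537 = 96*10 - 31537 = 960 - 31537 = -30577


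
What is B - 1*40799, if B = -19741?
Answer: -60540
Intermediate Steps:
B - 1*40799 = -19741 - 1*40799 = -19741 - 40799 = -60540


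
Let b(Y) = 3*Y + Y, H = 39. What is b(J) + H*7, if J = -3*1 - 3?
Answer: 249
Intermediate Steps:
J = -6 (J = -3 - 3 = -6)
b(Y) = 4*Y
b(J) + H*7 = 4*(-6) + 39*7 = -24 + 273 = 249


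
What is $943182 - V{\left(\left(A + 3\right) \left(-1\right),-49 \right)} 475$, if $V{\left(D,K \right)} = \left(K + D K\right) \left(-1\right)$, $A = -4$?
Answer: $896632$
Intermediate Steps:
$V{\left(D,K \right)} = - K - D K$
$943182 - V{\left(\left(A + 3\right) \left(-1\right),-49 \right)} 475 = 943182 - \left(-1\right) \left(-49\right) \left(1 + \left(-4 + 3\right) \left(-1\right)\right) 475 = 943182 - \left(-1\right) \left(-49\right) \left(1 - -1\right) 475 = 943182 - \left(-1\right) \left(-49\right) \left(1 + 1\right) 475 = 943182 - \left(-1\right) \left(-49\right) 2 \cdot 475 = 943182 - 98 \cdot 475 = 943182 - 46550 = 896632$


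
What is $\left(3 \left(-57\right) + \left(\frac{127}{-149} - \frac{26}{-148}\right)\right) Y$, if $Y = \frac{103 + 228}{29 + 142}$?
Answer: $- \frac{69616913}{209494} \approx -332.31$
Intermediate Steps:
$Y = \frac{331}{171} \approx 1.9357$
$\left(3 \left(-57\right) + \left(\frac{127}{-149} - \frac{26}{-148}\right)\right) Y = \left(3 \left(-57\right) + \left(\frac{127}{-149} - \frac{26}{-148}\right)\right) \frac{331}{171} = \left(-171 + \left(127 \left(- \frac{1}{149}\right) - - \frac{13}{74}\right)\right) \frac{331}{171} = \left(-171 + \left(- \frac{127}{149} + \frac{13}{74}\right)\right) \frac{331}{171} = \left(-171 - \frac{7461}{11026}\right) \frac{331}{171} = \left(- \frac{1892907}{11026}\right) \frac{331}{171} = - \frac{69616913}{209494}$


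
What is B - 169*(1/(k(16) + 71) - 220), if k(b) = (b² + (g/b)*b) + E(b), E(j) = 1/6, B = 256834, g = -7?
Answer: 564799880/1921 ≈ 2.9401e+5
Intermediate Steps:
E(j) = ⅙ (E(j) = 1*(⅙) = ⅙)
k(b) = -41/6 + b² (k(b) = (b² + (-7/b)*b) + ⅙ = (b² - 7) + ⅙ = (-7 + b²) + ⅙ = -41/6 + b²)
B - 169*(1/(k(16) + 71) - 220) = 256834 - 169*(1/((-41/6 + 16²) + 71) - 220) = 256834 - 169*(1/((-41/6 + 256) + 71) - 220) = 256834 - 169*(1/(1495/6 + 71) - 220) = 256834 - 169*(1/(1921/6) - 220) = 256834 - 169*(6/1921 - 220) = 256834 - 169*(-422614)/1921 = 256834 - 1*(-71421766/1921) = 256834 + 71421766/1921 = 564799880/1921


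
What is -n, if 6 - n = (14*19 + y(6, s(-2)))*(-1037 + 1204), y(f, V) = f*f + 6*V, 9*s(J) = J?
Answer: 150616/3 ≈ 50205.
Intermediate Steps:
s(J) = J/9
y(f, V) = f² + 6*V
n = -150616/3 (n = 6 - (14*19 + (6² + 6*((⅑)*(-2))))*(-1037 + 1204) = 6 - (266 + (36 + 6*(-2/9)))*167 = 6 - (266 + (36 - 4/3))*167 = 6 - (266 + 104/3)*167 = 6 - 902*167/3 = 6 - 1*150634/3 = 6 - 150634/3 = -150616/3 ≈ -50205.)
-n = -1*(-150616/3) = 150616/3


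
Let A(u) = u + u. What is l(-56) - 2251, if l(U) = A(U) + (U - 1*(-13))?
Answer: -2406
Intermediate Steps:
A(u) = 2*u
l(U) = 13 + 3*U (l(U) = 2*U + (U - 1*(-13)) = 2*U + (U + 13) = 2*U + (13 + U) = 13 + 3*U)
l(-56) - 2251 = (13 + 3*(-56)) - 2251 = (13 - 168) - 2251 = -155 - 2251 = -2406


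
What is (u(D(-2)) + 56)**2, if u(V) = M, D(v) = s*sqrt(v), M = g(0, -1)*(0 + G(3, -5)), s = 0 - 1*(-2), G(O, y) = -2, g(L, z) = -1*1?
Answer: 3364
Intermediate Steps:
g(L, z) = -1
s = 2 (s = 0 + 2 = 2)
M = 2 (M = -(0 - 2) = -1*(-2) = 2)
D(v) = 2*sqrt(v)
u(V) = 2
(u(D(-2)) + 56)**2 = (2 + 56)**2 = 58**2 = 3364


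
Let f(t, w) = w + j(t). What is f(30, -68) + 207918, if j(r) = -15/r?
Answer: 415699/2 ≈ 2.0785e+5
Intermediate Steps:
f(t, w) = w - 15/t
f(30, -68) + 207918 = (-68 - 15/30) + 207918 = (-68 - 15*1/30) + 207918 = (-68 - 1/2) + 207918 = -137/2 + 207918 = 415699/2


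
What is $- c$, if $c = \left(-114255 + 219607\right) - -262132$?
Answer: $-367484$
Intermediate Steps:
$c = 367484$ ($c = 105352 + 262132 = 367484$)
$- c = \left(-1\right) 367484 = -367484$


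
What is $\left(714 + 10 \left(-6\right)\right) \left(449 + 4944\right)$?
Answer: $3527022$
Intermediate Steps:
$\left(714 + 10 \left(-6\right)\right) \left(449 + 4944\right) = \left(714 - 60\right) 5393 = 654 \cdot 5393 = 3527022$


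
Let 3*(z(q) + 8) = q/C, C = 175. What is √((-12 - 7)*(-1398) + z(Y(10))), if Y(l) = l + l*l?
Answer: 356*√2310/105 ≈ 162.95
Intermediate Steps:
Y(l) = l + l²
z(q) = -8 + q/525 (z(q) = -8 + (q/175)/3 = -8 + q/525)
√((-12 - 7)*(-1398) + z(Y(10))) = √((-12 - 7)*(-1398) + (-8 + (10*(1 + 10))/525)) = √(-19*(-1398) + (-8 + (10*11)/525)) = √(26562 + (-8 + (1/525)*110)) = √(26562 + (-8 + 22/105)) = √(26562 - 818/105) = √(2788192/105) = 356*√2310/105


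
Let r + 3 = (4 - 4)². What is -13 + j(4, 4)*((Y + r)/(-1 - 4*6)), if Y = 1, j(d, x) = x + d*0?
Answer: -317/25 ≈ -12.680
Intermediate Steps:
j(d, x) = x (j(d, x) = x + 0 = x)
r = -3 (r = -3 + (4 - 4)² = -3 + 0² = -3 + 0 = -3)
-13 + j(4, 4)*((Y + r)/(-1 - 4*6)) = -13 + 4*((1 - 3)/(-1 - 4*6)) = -13 + 4*(-2/(-1 - 1*24)) = -13 + 4*(-2/(-1 - 24)) = -13 + 4*(-2/(-25)) = -13 + 4*(-2*(-1/25)) = -13 + 4*(2/25) = -13 + 8/25 = -317/25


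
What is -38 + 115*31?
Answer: 3527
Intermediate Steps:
-38 + 115*31 = -38 + 3565 = 3527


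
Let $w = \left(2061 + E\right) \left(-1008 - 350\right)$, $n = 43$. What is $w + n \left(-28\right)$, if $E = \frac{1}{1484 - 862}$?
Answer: $- \frac{870813741}{311} \approx -2.8 \cdot 10^{6}$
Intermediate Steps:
$E = \frac{1}{622} \approx 0.0016077$
$w = - \frac{870439297}{311}$ ($w = \left(2061 + \frac{1}{622}\right) \left(-1008 - 350\right) = \frac{1281943}{622} \left(-1358\right) = - \frac{870439297}{311} \approx -2.7988 \cdot 10^{6}$)
$w + n \left(-28\right) = - \frac{870439297}{311} + 43 \left(-28\right) = - \frac{870439297}{311} - 1204 = - \frac{870813741}{311}$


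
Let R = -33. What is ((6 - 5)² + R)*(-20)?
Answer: 640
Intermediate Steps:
((6 - 5)² + R)*(-20) = ((6 - 5)² - 33)*(-20) = (1² - 33)*(-20) = (1 - 33)*(-20) = -32*(-20) = 640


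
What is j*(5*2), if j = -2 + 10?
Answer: 80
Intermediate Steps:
j = 8
j*(5*2) = 8*(5*2) = 8*10 = 80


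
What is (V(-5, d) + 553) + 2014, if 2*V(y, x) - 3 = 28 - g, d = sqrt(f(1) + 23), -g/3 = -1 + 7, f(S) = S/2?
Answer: 5183/2 ≈ 2591.5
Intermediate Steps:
f(S) = S/2 (f(S) = S*(1/2) = S/2)
g = -18 (g = -3*(-1 + 7) = -3*6 = -18)
d = sqrt(94)/2 (d = sqrt((1/2)*1 + 23) = sqrt(1/2 + 23) = sqrt(47/2) = sqrt(94)/2 ≈ 4.8477)
V(y, x) = 49/2 (V(y, x) = 3/2 + (28 - 1*(-18))/2 = 3/2 + (28 + 18)/2 = 3/2 + (1/2)*46 = 3/2 + 23 = 49/2)
(V(-5, d) + 553) + 2014 = (49/2 + 553) + 2014 = 1155/2 + 2014 = 5183/2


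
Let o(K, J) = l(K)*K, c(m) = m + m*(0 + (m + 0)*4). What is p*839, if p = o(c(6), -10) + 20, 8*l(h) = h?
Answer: 4752935/2 ≈ 2.3765e+6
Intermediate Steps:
l(h) = h/8
c(m) = m + 4*m² (c(m) = m + m*(0 + m*4) = m + m*(0 + 4*m) = m + m*(4*m) = m + 4*m²)
o(K, J) = K²/8 (o(K, J) = (K/8)*K = K²/8)
p = 5665/2 (p = (6*(1 + 4*6))²/8 + 20 = (6*(1 + 24))²/8 + 20 = (6*25)²/8 + 20 = (⅛)*150² + 20 = (⅛)*22500 + 20 = 5625/2 + 20 = 5665/2 ≈ 2832.5)
p*839 = (5665/2)*839 = 4752935/2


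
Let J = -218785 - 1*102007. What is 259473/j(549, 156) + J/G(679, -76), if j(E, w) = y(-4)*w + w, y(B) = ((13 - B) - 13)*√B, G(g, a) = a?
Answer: 272712569/64220 - 172982*I/845 ≈ 4246.5 - 204.71*I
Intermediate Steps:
J = -320792 (J = -218785 - 102007 = -320792)
y(B) = -B^(3/2) (y(B) = (-B)*√B = -B^(3/2))
j(E, w) = w + 8*I*w (j(E, w) = (-(-4)^(3/2))*w + w = (-(-8)*I)*w + w = (8*I)*w + w = 8*I*w + w = w + 8*I*w)
259473/j(549, 156) + J/G(679, -76) = 259473/((156*(1 + 8*I))) - 320792/(-76) = 259473/(156 + 1248*I) - 320792*(-1/76) = 259473*((156 - 1248*I)/1581840) + 80198/19 = 86491*(156 - 1248*I)/527280 + 80198/19 = 80198/19 + 86491*(156 - 1248*I)/527280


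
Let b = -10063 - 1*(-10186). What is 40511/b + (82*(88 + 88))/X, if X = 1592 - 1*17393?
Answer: 70926575/215947 ≈ 328.44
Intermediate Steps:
X = -15801 (X = 1592 - 17393 = -15801)
b = 123 (b = -10063 + 10186 = 123)
40511/b + (82*(88 + 88))/X = 40511/123 + (82*(88 + 88))/(-15801) = 40511*(1/123) + (82*176)*(-1/15801) = 40511/123 + 14432*(-1/15801) = 40511/123 - 14432/15801 = 70926575/215947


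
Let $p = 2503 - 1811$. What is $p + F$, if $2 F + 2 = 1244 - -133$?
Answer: $\frac{2759}{2} \approx 1379.5$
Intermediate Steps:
$F = \frac{1375}{2}$ ($F = -1 + \frac{1244 - -133}{2} = -1 + \frac{1244 + 133}{2} = -1 + \frac{1}{2} \cdot 1377 = -1 + \frac{1377}{2} = \frac{1375}{2} \approx 687.5$)
$p = 692$ ($p = 2503 - 1811 = 692$)
$p + F = 692 + \frac{1375}{2} = \frac{2759}{2}$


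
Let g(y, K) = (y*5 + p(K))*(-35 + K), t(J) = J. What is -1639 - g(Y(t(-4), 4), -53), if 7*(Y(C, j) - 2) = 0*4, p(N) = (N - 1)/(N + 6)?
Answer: -30921/47 ≈ -657.89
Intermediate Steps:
p(N) = (-1 + N)/(6 + N)
Y(C, j) = 2 (Y(C, j) = 2 + (0*4)/7 = 2 + (⅐)*0 = 2 + 0 = 2)
g(y, K) = (-35 + K)*(5*y + (-1 + K)/(6 + K)) (g(y, K) = (y*5 + (-1 + K)/(6 + K))*(-35 + K) = (5*y + (-1 + K)/(6 + K))*(-35 + K) = (-35 + K)*(5*y + (-1 + K)/(6 + K)))
-1639 - g(Y(t(-4), 4), -53) = -1639 - (35 - 35*(-53) - 53*(-1 - 53) + 5*2*(-35 - 53)*(6 - 53))/(6 - 53) = -1639 - (35 + 1855 - 53*(-54) + 5*2*(-88)*(-47))/(-47) = -1639 - (-1)*(35 + 1855 + 2862 + 41360)/47 = -1639 - (-1)*46112/47 = -1639 - 1*(-46112/47) = -1639 + 46112/47 = -30921/47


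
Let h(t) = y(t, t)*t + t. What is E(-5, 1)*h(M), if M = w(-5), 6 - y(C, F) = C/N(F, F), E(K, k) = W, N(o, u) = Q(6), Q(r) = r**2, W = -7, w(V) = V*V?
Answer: -39725/36 ≈ -1103.5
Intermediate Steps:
w(V) = V**2
N(o, u) = 36 (N(o, u) = 6**2 = 36)
E(K, k) = -7
y(C, F) = 6 - C/36
M = 25 (M = (-5)**2 = 25)
h(t) = t + t*(6 - t/36) (h(t) = (6 - t/36)*t + t = t*(6 - t/36) + t = t + t*(6 - t/36))
E(-5, 1)*h(M) = -7*25*(252 - 1*25)/36 = -7*25*(252 - 25)/36 = -7*25*227/36 = -7*5675/36 = -39725/36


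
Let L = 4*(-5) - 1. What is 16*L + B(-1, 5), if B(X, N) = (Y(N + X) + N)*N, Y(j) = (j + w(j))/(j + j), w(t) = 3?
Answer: -2453/8 ≈ -306.63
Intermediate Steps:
L = -21 (L = -20 - 1 = -21)
Y(j) = (3 + j)/(2*j) (Y(j) = (j + 3)/(j + j) = (3 + j)/((2*j)) = (3 + j)*(1/(2*j)) = (3 + j)/(2*j))
B(X, N) = N*(N + (3 + N + X)/(2*(N + X))) (B(X, N) = ((3 + (N + X))/(2*(N + X)) + N)*N = ((3 + N + X)/(2*(N + X)) + N)*N = (N + (3 + N + X)/(2*(N + X)))*N = N*(N + (3 + N + X)/(2*(N + X))))
16*L + B(-1, 5) = 16*(-21) + (½)*5*(3 + 5 - 1 + 2*5*(5 - 1))/(5 - 1) = -336 + (½)*5*(3 + 5 - 1 + 2*5*4)/4 = -336 + (½)*5*(¼)*(3 + 5 - 1 + 40) = -336 + (½)*5*(¼)*47 = -336 + 235/8 = -2453/8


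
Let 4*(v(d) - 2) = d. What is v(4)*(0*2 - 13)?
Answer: -39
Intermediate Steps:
v(d) = 2 + d/4
v(4)*(0*2 - 13) = (2 + (¼)*4)*(0*2 - 13) = (2 + 1)*(0 - 13) = 3*(-13) = -39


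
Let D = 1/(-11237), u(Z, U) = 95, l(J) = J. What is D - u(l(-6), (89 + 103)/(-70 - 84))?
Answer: -1067516/11237 ≈ -95.000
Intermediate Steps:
D = -1/11237 ≈ -8.8992e-5
D - u(l(-6), (89 + 103)/(-70 - 84)) = -1/11237 - 1*95 = -1/11237 - 95 = -1067516/11237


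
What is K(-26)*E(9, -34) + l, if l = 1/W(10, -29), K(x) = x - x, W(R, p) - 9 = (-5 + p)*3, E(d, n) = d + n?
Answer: -1/93 ≈ -0.010753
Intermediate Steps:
W(R, p) = -6 + 3*p (W(R, p) = 9 + (-5 + p)*3 = 9 + (-15 + 3*p) = -6 + 3*p)
K(x) = 0
l = -1/93 (l = 1/(-6 + 3*(-29)) = 1/(-6 - 87) = 1/(-93) = -1/93 ≈ -0.010753)
K(-26)*E(9, -34) + l = 0*(9 - 34) - 1/93 = 0*(-25) - 1/93 = 0 - 1/93 = -1/93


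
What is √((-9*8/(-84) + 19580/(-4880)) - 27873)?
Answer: I*√20330525971/854 ≈ 166.96*I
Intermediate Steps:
√((-9*8/(-84) + 19580/(-4880)) - 27873) = √((-72*(-1/84) + 19580*(-1/4880)) - 27873) = √((6/7 - 979/244) - 27873) = √(-5389/1708 - 27873) = √(-47612473/1708) = I*√20330525971/854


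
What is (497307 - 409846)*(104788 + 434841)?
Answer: 47196491969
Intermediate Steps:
(497307 - 409846)*(104788 + 434841) = 87461*539629 = 47196491969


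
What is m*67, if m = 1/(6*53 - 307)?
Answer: 67/11 ≈ 6.0909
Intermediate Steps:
m = 1/11 (m = 1/(318 - 307) = 1/11 ≈ 0.090909)
m*67 = (1/11)*67 = 67/11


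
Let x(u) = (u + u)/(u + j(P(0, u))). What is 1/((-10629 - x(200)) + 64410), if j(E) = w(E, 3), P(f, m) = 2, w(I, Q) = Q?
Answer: 203/10917143 ≈ 1.8595e-5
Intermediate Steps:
j(E) = 3
x(u) = 2*u/(3 + u) (x(u) = (u + u)/(u + 3) = (2*u)/(3 + u) = 2*u/(3 + u))
1/((-10629 - x(200)) + 64410) = 1/((-10629 - 2*200/(3 + 200)) + 64410) = 1/((-10629 - 2*200/203) + 64410) = 1/((-10629 - 1*400/203) + 64410) = 1/((-10629 - 400/203) + 64410) = 1/(-2158087/203 + 64410) = 1/(10917143/203) = 203/10917143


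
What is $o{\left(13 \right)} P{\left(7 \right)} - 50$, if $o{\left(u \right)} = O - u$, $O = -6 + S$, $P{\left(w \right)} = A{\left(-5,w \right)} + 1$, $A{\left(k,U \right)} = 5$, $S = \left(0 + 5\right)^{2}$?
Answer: $-14$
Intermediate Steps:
$S = 25$ ($S = 5^{2} = 25$)
$P{\left(w \right)} = 6$ ($P{\left(w \right)} = 5 + 1 = 6$)
$O = 19$ ($O = -6 + 25 = 19$)
$o{\left(u \right)} = 19 - u$
$o{\left(13 \right)} P{\left(7 \right)} - 50 = \left(19 - 13\right) 6 - 50 = 6 \cdot 6 - 50 = 36 - 50 = -14$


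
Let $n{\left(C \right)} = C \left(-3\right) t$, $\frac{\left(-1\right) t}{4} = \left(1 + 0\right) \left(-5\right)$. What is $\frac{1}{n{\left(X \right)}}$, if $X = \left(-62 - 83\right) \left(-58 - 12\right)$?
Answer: $- \frac{1}{609000} \approx -1.642 \cdot 10^{-6}$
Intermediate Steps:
$t = 20$ ($t = - 4 \left(1 + 0\right) \left(-5\right) = - 4 \cdot 1 \left(-5\right) = \left(-4\right) \left(-5\right) = 20$)
$X = 10150$ ($X = \left(-145\right) \left(-70\right) = 10150$)
$n{\left(C \right)} = - 60 C$ ($n{\left(C \right)} = C \left(-3\right) 20 = - 3 C 20 = - 60 C$)
$\frac{1}{n{\left(X \right)}} = \frac{1}{\left(-60\right) 10150} = \frac{1}{-609000} = - \frac{1}{609000}$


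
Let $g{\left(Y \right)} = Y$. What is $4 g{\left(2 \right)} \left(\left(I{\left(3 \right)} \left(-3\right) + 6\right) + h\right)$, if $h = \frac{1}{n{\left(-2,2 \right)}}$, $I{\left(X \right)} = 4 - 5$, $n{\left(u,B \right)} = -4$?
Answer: $70$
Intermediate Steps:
$I{\left(X \right)} = -1$ ($I{\left(X \right)} = 4 - 5 = -1$)
$h = - \frac{1}{4}$ ($h = \frac{1}{-4} = - \frac{1}{4} \approx -0.25$)
$4 g{\left(2 \right)} \left(\left(I{\left(3 \right)} \left(-3\right) + 6\right) + h\right) = 4 \cdot 2 \left(\left(\left(-1\right) \left(-3\right) + 6\right) - \frac{1}{4}\right) = 8 \left(\left(3 + 6\right) - \frac{1}{4}\right) = 8 \left(9 - \frac{1}{4}\right) = 8 \cdot \frac{35}{4} = 70$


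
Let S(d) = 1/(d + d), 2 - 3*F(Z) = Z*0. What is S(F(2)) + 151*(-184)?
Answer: -111133/4 ≈ -27783.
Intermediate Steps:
F(Z) = 2/3 (F(Z) = 2/3 - Z*0/3 = 2/3 - 1/3*0 = 2/3 + 0 = 2/3)
S(d) = 1/(2*d)
S(F(2)) + 151*(-184) = 1/(2*(2/3)) + 151*(-184) = (1/2)*(3/2) - 27784 = 3/4 - 27784 = -111133/4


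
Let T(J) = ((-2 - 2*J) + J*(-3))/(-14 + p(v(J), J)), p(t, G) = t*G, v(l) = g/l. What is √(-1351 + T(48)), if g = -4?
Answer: I*√12038/3 ≈ 36.573*I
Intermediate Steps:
v(l) = -4/l
p(t, G) = G*t
T(J) = ⅑ + 5*J/18 (T(J) = ((-2 - 2*J) + J*(-3))/(-14 + J*(-4/J)) = ((-2 - 2*J) - 3*J)/(-14 - 4) = (-2 - 5*J)/(-18) = (-2 - 5*J)*(-1/18) = ⅑ + 5*J/18)
√(-1351 + T(48)) = √(-1351 + (⅑ + (5/18)*48)) = √(-1351 + (⅑ + 40/3)) = √(-1351 + 121/9) = √(-12038/9) = I*√12038/3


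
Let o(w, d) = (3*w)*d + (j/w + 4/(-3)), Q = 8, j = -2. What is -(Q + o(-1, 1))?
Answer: -17/3 ≈ -5.6667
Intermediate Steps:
o(w, d) = -4/3 - 2/w + 3*d*w (o(w, d) = (3*w)*d + (-2/w + 4/(-3)) = 3*d*w + (-2/w + 4*(-1/3)) = 3*d*w + (-2/w - 4/3) = 3*d*w + (-4/3 - 2/w) = -4/3 - 2/w + 3*d*w)
-(Q + o(-1, 1)) = -(8 + (-4/3 - 2/(-1) + 3*1*(-1))) = -(8 + (-4/3 - 2*(-1) - 3)) = -(8 + (-4/3 + 2 - 3)) = -(8 - 7/3) = -1*17/3 = -17/3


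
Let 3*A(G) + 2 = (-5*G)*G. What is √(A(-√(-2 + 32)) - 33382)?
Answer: I*√300894/3 ≈ 182.85*I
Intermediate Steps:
A(G) = -⅔ - 5*G²/3 (A(G) = -⅔ + ((-5*G)*G)/3 = -⅔ + (-5*G²)/3 = -⅔ - 5*G²/3)
√(A(-√(-2 + 32)) - 33382) = √((-⅔ - 5*(-√(-2 + 32))²/3) - 33382) = √((-⅔ - 5*(-√30)²/3) - 33382) = √((-⅔ - 5/3*30) - 33382) = √((-⅔ - 50) - 33382) = √(-152/3 - 33382) = √(-100298/3) = I*√300894/3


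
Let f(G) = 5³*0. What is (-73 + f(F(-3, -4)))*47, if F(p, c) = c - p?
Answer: -3431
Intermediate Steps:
f(G) = 0 (f(G) = 125*0 = 0)
(-73 + f(F(-3, -4)))*47 = (-73 + 0)*47 = -73*47 = -3431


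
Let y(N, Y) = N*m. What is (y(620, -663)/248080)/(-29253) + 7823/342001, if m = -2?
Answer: 1419314852269/62048251679106 ≈ 0.022874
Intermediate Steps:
y(N, Y) = -2*N (y(N, Y) = N*(-2) = -2*N)
(y(620, -663)/248080)/(-29253) + 7823/342001 = (-2*620/248080)/(-29253) + 7823/342001 = -1240*1/248080*(-1/29253) + 7823*(1/342001) = -31/6202*(-1/29253) + 7823/342001 = 31/181427106 + 7823/342001 = 1419314852269/62048251679106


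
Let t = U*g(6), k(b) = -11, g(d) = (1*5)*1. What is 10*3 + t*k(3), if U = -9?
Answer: 525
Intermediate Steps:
g(d) = 5 (g(d) = 5*1 = 5)
t = -45 (t = -9*5 = -45)
10*3 + t*k(3) = 10*3 - 45*(-11) = 30 + 495 = 525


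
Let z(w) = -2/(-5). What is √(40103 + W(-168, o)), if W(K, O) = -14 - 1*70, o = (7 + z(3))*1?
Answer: √40019 ≈ 200.05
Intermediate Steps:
z(w) = ⅖ (z(w) = -2*(-⅕) = ⅖)
o = 37/5 (o = (7 + ⅖)*1 = (37/5)*1 = 37/5 ≈ 7.4000)
W(K, O) = -84 (W(K, O) = -14 - 70 = -84)
√(40103 + W(-168, o)) = √(40103 - 84) = √40019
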